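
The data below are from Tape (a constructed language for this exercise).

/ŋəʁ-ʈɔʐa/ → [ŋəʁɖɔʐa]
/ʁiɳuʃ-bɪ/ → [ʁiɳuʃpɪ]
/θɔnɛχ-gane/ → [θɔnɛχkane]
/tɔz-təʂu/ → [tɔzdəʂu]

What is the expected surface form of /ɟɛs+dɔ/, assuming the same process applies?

The data show progressive voicing assimilation: /ʈ/ → [ɖ] after /ʁ/; /b/ → [p] after /ʃ/; /g/ → [k] after /χ/; /t/ → [d] after /z/. In each pair only voicing changes, matching the preceding consonant, while place and manner stay constant.
The rule targets /d/ (voiced alveolar stop), which sits after the trigger /s/ (voiceless).
Changing only its voicing to voiceless gives [t] — the voiceless alveolar stop.

[ɟɛstɔ]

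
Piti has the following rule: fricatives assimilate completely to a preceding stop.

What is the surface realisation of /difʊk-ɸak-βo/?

/ɸ/ is the segment targeted by the rule; it sits immediately after /k/, so it assimilates completely and surfaces as [k].
The same rule applies at the second boundary: /β/ → [k] next to /k/.

[difʊkkakko]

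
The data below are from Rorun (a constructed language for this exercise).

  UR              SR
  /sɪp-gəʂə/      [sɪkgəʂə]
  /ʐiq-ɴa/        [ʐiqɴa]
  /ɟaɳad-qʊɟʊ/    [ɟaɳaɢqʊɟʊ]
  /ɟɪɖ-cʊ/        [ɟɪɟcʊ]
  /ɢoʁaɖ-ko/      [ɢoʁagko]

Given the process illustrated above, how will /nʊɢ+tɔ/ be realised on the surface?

[nʊdtɔ]

The data show regressive place assimilation: /p/ → [k] before /g/; /d/ → [ɢ] before /q/; /ɖ/ → [ɟ] before /c/; /ɖ/ → [g] before /k/. In each pair only place changes, matching the following consonant, while manner and voice stay constant.
Nothing changes in [ʐiqɴa]: there the adjacent consonants already agree in place (/q/ and /ɴ/ are both uvular), so this form is consistent with the same rule.
/ɢ/ is a voiced uvular stop. The following trigger /t/ is alveolar, so /ɢ/ must become alveolar as well.
The voiced alveolar stop is [d], so /ɢ/ → [d].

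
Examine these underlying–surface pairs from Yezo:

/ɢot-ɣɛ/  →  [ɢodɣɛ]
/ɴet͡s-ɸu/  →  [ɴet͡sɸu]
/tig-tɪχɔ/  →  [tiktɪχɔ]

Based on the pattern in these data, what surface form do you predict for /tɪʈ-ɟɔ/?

The data show regressive voicing assimilation: /t/ → [d] before /ɣ/; /g/ → [k] before /t/. In each pair only voicing changes, matching the following consonant, while place and manner stay constant.
No alternation appears in [ɴet͡sɸu]: there the adjacent consonants already agree in voicing (/t͡s/ and /ɸ/ are both voiceless), so this form is consistent with the same rule.
The rule targets /ʈ/ (voiceless retroflex stop), which sits before the trigger /ɟ/ (voiced).
The voiced retroflex stop is [ɖ], so /ʈ/ → [ɖ].

[tɪɖɟɔ]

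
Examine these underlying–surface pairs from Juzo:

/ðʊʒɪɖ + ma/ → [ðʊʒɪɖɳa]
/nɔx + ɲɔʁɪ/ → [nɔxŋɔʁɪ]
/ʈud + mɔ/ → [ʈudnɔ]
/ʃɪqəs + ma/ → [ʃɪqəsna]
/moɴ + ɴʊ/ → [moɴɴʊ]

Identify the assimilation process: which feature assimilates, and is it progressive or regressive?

Underlying /m/ is realised as [ɳ] next to /ɖ/; /ɖ/ itself does not change.
The change bilabial → retroflex matches the place of the preceding /ɖ/, identifying this as place assimilation.
Manner and voice are unchanged, so the assimilation is partial, not total.
The same holds elsewhere in the data: /ɲ/ → [ŋ] after /x/ (palatal → velar, matching velar); /m/ → [n] after /d/ (bilabial → alveolar, matching alveolar); /m/ → [n] after /s/ (bilabial → alveolar, matching alveolar) — only place changes, and always toward the preceding segment.
Nothing changes in [moɴɴʊ]: there the adjacent consonants already agree in place (/ɴ/ and /ɴ/ are both uvular), so this form is consistent with the same rule.
The trigger is the preceding segment, so the direction is progressive (perseverative).

progressive place assimilation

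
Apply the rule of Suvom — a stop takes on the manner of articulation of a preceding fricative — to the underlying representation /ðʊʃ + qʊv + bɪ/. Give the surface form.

/q/ is a voiceless uvular stop. The preceding trigger /ʃ/ is a fricative, so /q/ must become a fricative as well.
The voiceless uvular fricative is [χ], so /q/ → [χ].
The same rule applies at the second boundary: /b/ → [β] next to /v/.

[ðʊʃχʊvβɪ]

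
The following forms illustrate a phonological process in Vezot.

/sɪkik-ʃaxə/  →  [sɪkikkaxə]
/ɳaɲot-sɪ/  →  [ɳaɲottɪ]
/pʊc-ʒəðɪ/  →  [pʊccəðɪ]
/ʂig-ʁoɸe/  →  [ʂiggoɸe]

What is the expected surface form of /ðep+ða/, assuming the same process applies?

The data show progressive total assimilation (/ʃ/ → [k] after /k/; /s/ → [t] after /t/; /ʒ/ → [c] after /c/; /ʁ/ → [g] after /g/): in every case the target segment becomes identical to its preceding neighbour, copying more than a single feature.
/ð/ is the segment targeted by the rule; it sits immediately after /p/, so it assimilates completely and surfaces as [p].

[ðeppa]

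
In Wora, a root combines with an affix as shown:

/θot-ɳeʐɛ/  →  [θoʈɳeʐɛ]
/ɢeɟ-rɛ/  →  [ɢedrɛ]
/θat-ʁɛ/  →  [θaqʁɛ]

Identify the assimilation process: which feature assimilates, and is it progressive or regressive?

regressive place assimilation

Underlying /t/ is realised as [ʈ] next to /ɳ/; /ɳ/ itself does not change.
The change alveolar → retroflex matches the place of the following /ɳ/, identifying this as place assimilation.
Manner and voice are unchanged, so the assimilation is partial, not total.
The other alternating forms pattern the same way: /ɟ/ → [d] before /r/ (palatal → alveolar, matching alveolar); /t/ → [q] before /ʁ/ (alveolar → uvular, matching uvular) — only place changes, and always toward the following segment.
The trigger is the following segment, so the direction is regressive (anticipatory).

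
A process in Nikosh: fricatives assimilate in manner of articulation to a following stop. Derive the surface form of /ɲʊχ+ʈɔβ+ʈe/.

[ɲʊqʈɔbʈe]

The rule targets /χ/ (voiceless uvular fricative), which sits before the trigger /ʈ/ (stop).
A voiceless uvular stop is [q], so the surface segment is [q].
At the second juncture, /β/ likewise becomes [b] adjacent to /ʈ/.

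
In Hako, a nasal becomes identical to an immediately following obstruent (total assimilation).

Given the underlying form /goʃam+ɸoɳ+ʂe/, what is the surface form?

/m/ is the segment targeted by the rule; it sits immediately before /ɸ/, so it assimilates completely and surfaces as [ɸ].
At the second juncture, /ɳ/ likewise becomes [ʂ] adjacent to /ʂ/.

[goʃaɸɸoʂʂe]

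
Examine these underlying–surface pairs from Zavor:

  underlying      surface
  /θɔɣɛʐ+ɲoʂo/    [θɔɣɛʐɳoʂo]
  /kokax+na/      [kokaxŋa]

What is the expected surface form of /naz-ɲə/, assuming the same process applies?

The data show progressive place assimilation: /ɲ/ → [ɳ] after /ʐ/; /n/ → [ŋ] after /x/. In each pair only place changes, matching the preceding consonant, while manner and voice stay constant.
/ɲ/ is a voiced palatal nasal. The preceding trigger /z/ is alveolar, so /ɲ/ must become alveolar as well.
A voiced alveolar nasal is [n], so the surface segment is [n].

[naznə]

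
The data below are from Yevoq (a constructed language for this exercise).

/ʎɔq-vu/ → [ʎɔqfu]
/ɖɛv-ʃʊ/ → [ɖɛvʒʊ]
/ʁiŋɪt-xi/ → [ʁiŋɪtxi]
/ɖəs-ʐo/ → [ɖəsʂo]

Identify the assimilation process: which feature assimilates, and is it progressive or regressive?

The segment that alternates is /v/, which surfaces as [f] when adjacent to /q/.
/v/ is voiced while /q/ is voiceless; the output [f] is voiceless, matching the trigger — so the feature that spreads is voicing.
Place and manner are unchanged, so the assimilation is partial, not total.
The other alternating forms pattern the same way: /ʃ/ → [ʒ] after /v/ (voiceless → voiced, matching voiced); /ʐ/ → [ʂ] after /s/ (voiced → voiceless, matching voiceless) — only voicing changes, and always toward the preceding segment.
No alternation appears in [ʁiŋɪtxi]: there the adjacent consonants already agree in voicing (/x/ and /t/ are both voiceless), so this form is consistent with the same rule.
Since the segment that changes follows the conditioning segment, the assimilation is progressive.

progressive voicing assimilation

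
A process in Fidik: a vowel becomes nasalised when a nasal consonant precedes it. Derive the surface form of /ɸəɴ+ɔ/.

The vowel /ɔ/ is adjacent to the preceding nasal /ɴ/, so it acquires [+nasal] and surfaces as [ɔ̃].

[ɸəɴɔ̃]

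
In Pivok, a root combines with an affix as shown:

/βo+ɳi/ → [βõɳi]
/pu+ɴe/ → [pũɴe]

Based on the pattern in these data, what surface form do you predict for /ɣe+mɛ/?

The data show regressive nasality assimilation (vowel nasalisation): /o/ → [õ] before /ɳ/; /u/ → [ũ] before /ɴ/ — a vowel is nasalised by an immediately following nasal consonant.
The vowel /e/ is adjacent to the following nasal /m/, so it acquires [+nasal] and surfaces as [ẽ].

[ɣẽmɛ]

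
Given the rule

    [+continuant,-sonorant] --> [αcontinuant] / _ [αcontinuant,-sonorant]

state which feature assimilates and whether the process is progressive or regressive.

The shared variable α links the value of [continuant] on the target to that of the neighbouring obstruent. [continuant] distinguishes stops from fricatives — a manner-of-articulation feature — so this is manner assimilation.
The conditioning segment sits to the right of the focus bar, meaning the trigger follows the segment that changes — regressive assimilation.

regressive manner assimilation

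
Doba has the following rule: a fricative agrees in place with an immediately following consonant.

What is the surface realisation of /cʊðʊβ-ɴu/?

/β/ is a voiced bilabial fricative. The following trigger /ɴ/ is uvular, so /β/ must become uvular as well.
A voiced uvular fricative is [ʁ], so the surface segment is [ʁ].

[cʊðʊʁɴu]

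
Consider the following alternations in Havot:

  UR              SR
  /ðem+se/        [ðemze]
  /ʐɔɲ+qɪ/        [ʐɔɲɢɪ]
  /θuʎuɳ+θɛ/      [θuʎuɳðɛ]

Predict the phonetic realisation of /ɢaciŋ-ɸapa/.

[ɢaciŋβapa]

The data show progressive voicing assimilation: /s/ → [z] after /m/; /q/ → [ɢ] after /ɲ/; /θ/ → [ð] after /ɳ/. In each pair only voicing changes, matching the preceding consonant, while place and manner stay constant.
The rule targets /ɸ/ (voiceless bilabial fricative), which sits after the trigger /ŋ/ (voiced).
The voiced bilabial fricative is [β], so /ɸ/ → [β].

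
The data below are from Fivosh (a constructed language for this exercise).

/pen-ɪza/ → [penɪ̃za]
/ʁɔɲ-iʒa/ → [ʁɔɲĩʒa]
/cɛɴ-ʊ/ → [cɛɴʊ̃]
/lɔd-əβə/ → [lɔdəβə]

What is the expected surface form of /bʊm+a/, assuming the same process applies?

[bʊmã]

The data show progressive nasality assimilation (vowel nasalisation): /ɪ/ → [ɪ̃] after /n/; /i/ → [ĩ] after /ɲ/; /ʊ/ → [ʊ̃] after /ɴ/ — a vowel is nasalised by an immediately preceding nasal consonant.
No change occurs in [lɔdəβə] because the vowel at the boundary is adjacent to an oral consonant, not a nasal (/ə/ next to /d/).
The vowel /a/ is adjacent to the preceding nasal /m/, so it acquires [+nasal] and surfaces as [ã].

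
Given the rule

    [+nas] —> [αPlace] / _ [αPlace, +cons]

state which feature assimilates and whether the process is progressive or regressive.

regressive place assimilation

The shared variable α links the value of the place features (abbreviated [Place]) on the target to the same value on the neighbouring segment, so place is the feature that assimilates.
Since the environment is written after the underscore, the trigger follows the target; the direction is regressive.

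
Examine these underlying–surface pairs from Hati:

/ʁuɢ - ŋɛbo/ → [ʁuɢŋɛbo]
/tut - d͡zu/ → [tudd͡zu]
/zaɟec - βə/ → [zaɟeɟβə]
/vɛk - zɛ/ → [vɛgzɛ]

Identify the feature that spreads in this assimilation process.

voicing

Comparing underlying and surface forms, /t/ → [d] is the alternation; the neighbouring /d͡z/ is constant.
The change voiceless → voiced matches the voicing of the following /d͡z/, identifying this as voicing assimilation.
Checking the remaining alternations: /c/ → [ɟ] before /β/ (voiceless → voiced, matching voiced); /k/ → [g] before /z/ (voiceless → voiced, matching voiced) — only voicing changes, and always toward the following segment.
Nothing changes in [ʁuɢŋɛbo]: there the adjacent consonants already agree in voicing (/ɢ/ and /ŋ/ are both voiced), so this form is consistent with the same rule.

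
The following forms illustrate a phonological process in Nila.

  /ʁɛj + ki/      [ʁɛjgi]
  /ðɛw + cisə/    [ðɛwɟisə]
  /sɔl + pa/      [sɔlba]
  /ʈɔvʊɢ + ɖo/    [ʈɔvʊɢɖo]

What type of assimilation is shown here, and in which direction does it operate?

Comparing underlying and surface forms, /k/ → [g] is the alternation; the neighbouring /j/ is constant.
/k/ is voiceless while /j/ is voiced; the output [g] is voiced, matching the trigger — so the feature that spreads is voicing.
Place and manner are unchanged, so the assimilation is partial, not total.
Checking the remaining alternations: /c/ → [ɟ] after /w/ (voiceless → voiced, matching voiced); /p/ → [b] after /l/ (voiceless → voiced, matching voiced) — only voicing changes, and always toward the preceding segment.
No alternation appears in [ʈɔvʊɢɖo]: there the adjacent consonants already agree in voicing (/ɖ/ and /ɢ/ are both voiced), so this form is consistent with the same rule.
Since the segment that changes follows the conditioning segment, the assimilation is progressive.

progressive voicing assimilation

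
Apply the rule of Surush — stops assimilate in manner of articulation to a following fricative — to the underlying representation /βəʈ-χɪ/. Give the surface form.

[βəʂχɪ]

The rule targets /ʈ/ (voiceless retroflex stop), which sits before the trigger /χ/ (fricative).
The voiceless retroflex fricative is [ʂ], so /ʈ/ → [ʂ].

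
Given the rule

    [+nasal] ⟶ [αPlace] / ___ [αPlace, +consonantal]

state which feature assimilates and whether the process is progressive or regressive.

The rule copies the place features (abbreviated [Place]) from the environment onto the target, so the assimilating feature is place.
The conditioning segment sits to the right of the focus bar, meaning the trigger follows the segment that changes — regressive assimilation.

regressive place assimilation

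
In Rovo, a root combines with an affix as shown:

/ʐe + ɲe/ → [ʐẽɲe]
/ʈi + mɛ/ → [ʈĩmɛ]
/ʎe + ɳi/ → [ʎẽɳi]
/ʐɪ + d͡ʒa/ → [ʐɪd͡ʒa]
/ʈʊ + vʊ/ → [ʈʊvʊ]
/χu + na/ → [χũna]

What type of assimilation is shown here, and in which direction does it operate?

regressive nasality assimilation (vowel nasalisation)

The vowel /e/ surfaces as nasalised [ẽ] next to the following nasal /ɲ/ — it has acquired the [+nasal] feature of its neighbour.
Likewise in the remaining data: /i/ → [ĩ] before /m/; /e/ → [ẽ] before /ɳ/; /u/ → [ũ] before /n/ — each time a vowel is nasalised next to a following nasal.
No change occurs in [ʐɪd͡ʒa], [ʈʊvʊ] because the vowel at the boundary is adjacent to an oral consonant, not a nasal (/ɪ/ next to /d͡ʒ/; /ʊ/ next to /v/).
Because the conditioning nasal is to the right of the vowel that changes, the process is regressive (anticipatory).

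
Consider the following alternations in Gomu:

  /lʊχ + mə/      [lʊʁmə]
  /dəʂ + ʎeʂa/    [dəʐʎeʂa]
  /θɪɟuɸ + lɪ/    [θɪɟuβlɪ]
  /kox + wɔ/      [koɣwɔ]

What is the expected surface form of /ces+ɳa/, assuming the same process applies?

The data show regressive voicing assimilation: /χ/ → [ʁ] before /m/; /ʂ/ → [ʐ] before /ʎ/; /ɸ/ → [β] before /l/; /x/ → [ɣ] before /w/. In each pair only voicing changes, matching the following consonant, while place and manner stay constant.
The rule targets /s/ (voiceless alveolar fricative), which sits before the trigger /ɳ/ (voiced).
Changing only its voicing to voiced gives [z] — the voiced alveolar fricative.

[cezɳa]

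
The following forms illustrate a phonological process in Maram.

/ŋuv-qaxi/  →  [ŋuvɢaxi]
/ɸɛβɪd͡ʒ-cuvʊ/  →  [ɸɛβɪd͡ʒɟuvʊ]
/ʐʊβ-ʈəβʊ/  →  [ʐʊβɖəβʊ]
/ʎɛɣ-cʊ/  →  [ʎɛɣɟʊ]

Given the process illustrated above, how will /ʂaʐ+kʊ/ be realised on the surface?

The data show progressive voicing assimilation: /q/ → [ɢ] after /v/; /c/ → [ɟ] after /d͡ʒ/; /ʈ/ → [ɖ] after /β/; /c/ → [ɟ] after /ɣ/. In each pair only voicing changes, matching the preceding consonant, while place and manner stay constant.
The rule targets /k/ (voiceless velar stop), which sits after the trigger /ʐ/ (voiced).
Changing only its voicing to voiced gives [g] — the voiced velar stop.

[ʂaʐgʊ]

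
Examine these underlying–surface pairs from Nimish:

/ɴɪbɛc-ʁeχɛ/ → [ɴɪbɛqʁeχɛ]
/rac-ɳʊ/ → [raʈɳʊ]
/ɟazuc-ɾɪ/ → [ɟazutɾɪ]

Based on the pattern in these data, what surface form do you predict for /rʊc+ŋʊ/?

The data show regressive place assimilation: /c/ → [q] before /ʁ/; /c/ → [ʈ] before /ɳ/; /c/ → [t] before /ɾ/. In each pair only place changes, matching the following consonant, while manner and voice stay constant.
/c/ is a voiceless palatal stop. The following trigger /ŋ/ is velar, so /c/ must become velar as well.
Changing only its place to velar gives [k] — the voiceless velar stop.

[rʊkŋʊ]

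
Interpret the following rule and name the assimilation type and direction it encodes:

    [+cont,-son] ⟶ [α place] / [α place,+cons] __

progressive place assimilation

The rule copies the place features (abbreviated [place]) from the environment onto the target, so the assimilating feature is place.
Since the environment is written before the underscore, the trigger precedes the target; the direction is progressive.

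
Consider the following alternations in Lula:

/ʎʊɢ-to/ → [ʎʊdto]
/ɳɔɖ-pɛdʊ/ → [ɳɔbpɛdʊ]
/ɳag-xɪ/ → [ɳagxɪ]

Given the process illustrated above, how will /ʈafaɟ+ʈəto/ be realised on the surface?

[ʈafaɖʈəto]

The data show regressive place assimilation: /ɢ/ → [d] before /t/; /ɖ/ → [b] before /p/. In each pair only place changes, matching the following consonant, while manner and voice stay constant.
Nothing changes in [ɳagxɪ]: there the adjacent consonants already agree in place (/g/ and /x/ are both velar), so this form is consistent with the same rule.
The rule targets /ɟ/ (voiced palatal stop), which sits before the trigger /ʈ/ (retroflex).
A voiced retroflex stop is [ɖ], so the surface segment is [ɖ].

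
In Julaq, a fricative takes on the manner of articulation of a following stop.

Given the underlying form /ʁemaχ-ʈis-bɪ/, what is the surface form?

/χ/ is a voiceless uvular fricative. The following trigger /ʈ/ is a stop, so /χ/ must become a stop as well.
The voiceless uvular stop is [q], so /χ/ → [q].
The same rule applies at the second boundary: /s/ → [t] next to /b/.

[ʁemaqʈitbɪ]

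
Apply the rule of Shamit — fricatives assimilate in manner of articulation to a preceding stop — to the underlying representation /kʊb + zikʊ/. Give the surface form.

The rule targets /z/ (voiced alveolar fricative), which sits after the trigger /b/ (stop).
The voiced alveolar stop is [d], so /z/ → [d].

[kʊbdikʊ]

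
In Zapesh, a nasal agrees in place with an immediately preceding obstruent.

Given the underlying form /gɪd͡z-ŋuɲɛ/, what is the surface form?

[gɪd͡znuɲɛ]

/ŋ/ is a voiced velar nasal. The preceding trigger /d͡z/ is alveolar, so /ŋ/ must become alveolar as well.
A voiced alveolar nasal is [n], so the surface segment is [n].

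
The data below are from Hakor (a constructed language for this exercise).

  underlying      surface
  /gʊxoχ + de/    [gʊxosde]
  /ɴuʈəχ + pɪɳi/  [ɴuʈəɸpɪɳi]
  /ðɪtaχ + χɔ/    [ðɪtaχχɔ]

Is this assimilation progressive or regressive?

regressive

The segment that alternates is /χ/, which surfaces as [s] when adjacent to /d/.
The change uvular → alveolar matches the place of the following /d/, identifying this as place assimilation.
Checking the remaining alternation: /χ/ → [ɸ] before /p/ (uvular → bilabial, matching bilabial) — only place changes, and always toward the following segment.
Nothing changes in [ðɪtaχχɔ]: there the adjacent consonants already agree in place (/χ/ and /χ/ are both uvular), so this form is consistent with the same rule.
The trigger is the following segment, so the direction is regressive (anticipatory).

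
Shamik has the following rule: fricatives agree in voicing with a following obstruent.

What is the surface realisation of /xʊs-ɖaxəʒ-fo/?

The rule targets /s/ (voiceless alveolar fricative), which sits before the trigger /ɖ/ (voiced).
A voiced alveolar fricative is [z], so the surface segment is [z].
The same rule applies at the second boundary: /ʒ/ → [ʃ] next to /f/.

[xʊzɖaxəʃfo]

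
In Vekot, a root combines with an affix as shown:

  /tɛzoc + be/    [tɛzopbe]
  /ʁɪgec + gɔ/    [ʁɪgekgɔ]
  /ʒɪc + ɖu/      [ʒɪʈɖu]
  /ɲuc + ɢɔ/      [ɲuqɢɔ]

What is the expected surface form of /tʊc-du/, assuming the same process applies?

The data show regressive place assimilation: /c/ → [p] before /b/; /c/ → [k] before /g/; /c/ → [ʈ] before /ɖ/; /c/ → [q] before /ɢ/. In each pair only place changes, matching the following consonant, while manner and voice stay constant.
The rule targets /c/ (voiceless palatal stop), which sits before the trigger /d/ (alveolar).
The voiceless alveolar stop is [t], so /c/ → [t].

[tʊtdu]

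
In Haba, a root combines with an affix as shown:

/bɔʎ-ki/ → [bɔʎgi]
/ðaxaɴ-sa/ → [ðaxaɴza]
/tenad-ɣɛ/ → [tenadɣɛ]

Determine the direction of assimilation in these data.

progressive

The segment that alternates is /k/, which surfaces as [g] when adjacent to /ʎ/.
/k/ is voiceless while /ʎ/ is voiced; the output [g] is voiced, matching the trigger — so the feature that spreads is voicing.
The other alternating form patterns the same way: /s/ → [z] after /ɴ/ (voiceless → voiced, matching voiced) — only voicing changes, and always toward the preceding segment.
No alternation appears in [tenadɣɛ]: there the adjacent consonants already agree in voicing (/ɣ/ and /d/ are both voiced), so this form is consistent with the same rule.
The trigger is the preceding segment, so the direction is progressive (perseverative).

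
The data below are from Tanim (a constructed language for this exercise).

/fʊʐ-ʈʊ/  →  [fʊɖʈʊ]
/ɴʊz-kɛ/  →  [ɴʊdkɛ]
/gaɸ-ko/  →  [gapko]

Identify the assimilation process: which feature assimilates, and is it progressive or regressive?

regressive manner assimilation

Comparing underlying and surface forms, /ʐ/ → [ɖ] is the alternation; the neighbouring /ʈ/ is constant.
The change fricative → stop matches the manner of the following /ʈ/, identifying this as manner assimilation.
Place and voice are unchanged, so the assimilation is partial, not total.
The same holds elsewhere in the data: /z/ → [d] before /k/ (fricative → stop, matching a stop); /ɸ/ → [p] before /k/ (fricative → stop, matching a stop) — only manner changes, and always toward the following segment.
Since the segment that changes precedes the conditioning segment, the assimilation is regressive.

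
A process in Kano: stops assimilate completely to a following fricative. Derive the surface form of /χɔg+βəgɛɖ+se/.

/g/ is the segment targeted by the rule; it sits immediately before /β/, so it assimilates completely and surfaces as [β].
At the second juncture, /ɖ/ likewise becomes [s] adjacent to /s/.

[χɔββəgɛsse]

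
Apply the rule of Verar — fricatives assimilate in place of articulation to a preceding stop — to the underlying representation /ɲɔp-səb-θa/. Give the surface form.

[ɲɔpɸəbɸa]

The rule targets /s/ (voiceless alveolar fricative), which sits after the trigger /p/ (bilabial).
The voiceless bilabial fricative is [ɸ], so /s/ → [ɸ].
At the second juncture, /θ/ likewise becomes [ɸ] adjacent to /b/.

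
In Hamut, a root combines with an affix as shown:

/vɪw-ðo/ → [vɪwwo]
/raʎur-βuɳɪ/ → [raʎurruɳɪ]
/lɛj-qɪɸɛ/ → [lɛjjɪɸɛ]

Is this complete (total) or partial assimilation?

Underlying /ð/ is realised as [w] next to /w/; /w/ itself does not change.
The output [w] is identical to the trigger /w/ — every feature (place, manner, voicing) has been copied — so this is total assimilation.
The other forms behave the same way: /β/ → [r] after /r/; /q/ → [j] after /j/ — in each case the output is a copy of the preceding consonant.

total assimilation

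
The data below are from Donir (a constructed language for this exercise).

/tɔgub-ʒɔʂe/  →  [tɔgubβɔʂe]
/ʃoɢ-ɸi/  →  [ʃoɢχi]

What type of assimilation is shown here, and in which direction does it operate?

The segment that alternates is /ʒ/, which surfaces as [β] when adjacent to /b/.
The change postalveolar → bilabial matches the place of the preceding /b/, identifying this as place assimilation.
Manner and voice are unchanged, so the assimilation is partial, not total.
The other alternating form patterns the same way: /ɸ/ → [χ] after /ɢ/ (bilabial → uvular, matching uvular) — only place changes, and always toward the preceding segment.
Since the segment that changes follows the conditioning segment, the assimilation is progressive.

progressive place assimilation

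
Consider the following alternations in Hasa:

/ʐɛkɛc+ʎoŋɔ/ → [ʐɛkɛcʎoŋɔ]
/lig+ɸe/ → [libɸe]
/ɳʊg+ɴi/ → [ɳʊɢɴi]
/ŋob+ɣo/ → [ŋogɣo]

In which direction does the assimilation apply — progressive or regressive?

Comparing underlying and surface forms, /g/ → [b] is the alternation; the neighbouring /ɸ/ is constant.
/g/ is velar while /ɸ/ is bilabial; the output [b] is bilabial, matching the trigger — so the feature that spreads is place.
The other alternating forms pattern the same way: /g/ → [ɢ] before /ɴ/ (velar → uvular, matching uvular); /b/ → [g] before /ɣ/ (bilabial → velar, matching velar) — only place changes, and always toward the following segment.
No alternation appears in [ʐɛkɛcʎoŋɔ]: there the adjacent consonants already agree in place (/c/ and /ʎ/ are both palatal), so this form is consistent with the same rule.
Since the segment that changes precedes the conditioning segment, the assimilation is regressive.

regressive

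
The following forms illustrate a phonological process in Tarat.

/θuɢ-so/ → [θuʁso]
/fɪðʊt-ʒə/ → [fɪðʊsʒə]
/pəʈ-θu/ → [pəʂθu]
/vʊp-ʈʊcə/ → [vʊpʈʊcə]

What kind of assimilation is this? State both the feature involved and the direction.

Underlying /ɢ/ is realised as [ʁ] next to /s/; /s/ itself does not change.
/ɢ/ is a stop while /s/ is a fricative; the output [ʁ] is a fricative, matching the trigger — so the feature that spreads is manner.
Place and voice are unchanged, so the assimilation is partial, not total.
The other alternating forms pattern the same way: /t/ → [s] before /ʒ/ (stop → fricative, matching a fricative); /ʈ/ → [ʂ] before /θ/ (stop → fricative, matching a fricative) — only manner changes, and always toward the following segment.
Nothing changes in [vʊpʈʊcə]: there the adjacent consonants already agree in manner (/p/ and /ʈ/ are both stops), so this form is consistent with the same rule.
The trigger is the following segment, so the direction is regressive (anticipatory).

regressive manner assimilation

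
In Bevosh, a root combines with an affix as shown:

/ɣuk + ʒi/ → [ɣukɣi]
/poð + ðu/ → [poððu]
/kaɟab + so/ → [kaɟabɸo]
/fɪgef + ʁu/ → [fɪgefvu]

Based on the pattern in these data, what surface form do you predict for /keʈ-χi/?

[keʈʂi]

The data show progressive place assimilation: /ʒ/ → [ɣ] after /k/; /s/ → [ɸ] after /b/; /ʁ/ → [v] after /f/. In each pair only place changes, matching the preceding consonant, while manner and voice stay constant.
Nothing changes in [poððu]: there the adjacent consonants already agree in place (/ð/ and /ð/ are both dental), so this form is consistent with the same rule.
/χ/ is a voiceless uvular fricative. The preceding trigger /ʈ/ is retroflex, so /χ/ must become retroflex as well.
A voiceless retroflex fricative is [ʂ], so the surface segment is [ʂ].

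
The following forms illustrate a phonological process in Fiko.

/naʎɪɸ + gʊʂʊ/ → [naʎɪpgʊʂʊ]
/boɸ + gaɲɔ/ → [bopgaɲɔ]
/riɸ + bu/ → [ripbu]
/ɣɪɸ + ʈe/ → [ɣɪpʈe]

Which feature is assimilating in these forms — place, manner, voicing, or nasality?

Comparing underlying and surface forms, /ɸ/ → [p] is the alternation; the neighbouring /g/ is constant.
/ɸ/ is a fricative while /g/ is a stop; the output [p] is a stop, matching the trigger — so the feature that spreads is manner.
The same holds elsewhere in the data: /ɸ/ → [p] before /b/ (fricative → stop, matching a stop); /ɸ/ → [p] before /ʈ/ (fricative → stop, matching a stop) — only manner changes, and always toward the following segment.

manner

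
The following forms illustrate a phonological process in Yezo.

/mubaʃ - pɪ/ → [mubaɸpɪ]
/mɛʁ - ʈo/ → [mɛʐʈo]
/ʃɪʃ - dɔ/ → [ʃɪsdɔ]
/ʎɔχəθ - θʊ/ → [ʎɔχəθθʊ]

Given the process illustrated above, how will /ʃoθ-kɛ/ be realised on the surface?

The data show regressive place assimilation: /ʃ/ → [ɸ] before /p/; /ʁ/ → [ʐ] before /ʈ/; /ʃ/ → [s] before /d/. In each pair only place changes, matching the following consonant, while manner and voice stay constant.
No alternation appears in [ʎɔχəθθʊ]: there the adjacent consonants already agree in place (/θ/ and /θ/ are both dental), so this form is consistent with the same rule.
/θ/ is a voiceless dental fricative. The following trigger /k/ is velar, so /θ/ must become velar as well.
Changing only its place to velar gives [x] — the voiceless velar fricative.

[ʃoxkɛ]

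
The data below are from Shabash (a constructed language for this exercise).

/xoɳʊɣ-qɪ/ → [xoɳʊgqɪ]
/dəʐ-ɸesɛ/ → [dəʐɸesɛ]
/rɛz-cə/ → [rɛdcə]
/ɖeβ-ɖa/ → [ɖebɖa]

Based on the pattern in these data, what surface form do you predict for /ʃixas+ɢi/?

[ʃixatɢi]

The data show regressive manner assimilation: /ɣ/ → [g] before /q/; /z/ → [d] before /c/; /β/ → [b] before /ɖ/. In each pair only manner changes, matching the following consonant, while place and voice stay constant.
Nothing changes in [dəʐɸesɛ]: there the adjacent consonants already agree in manner (/ʐ/ and /ɸ/ are both fricatives), so this form is consistent with the same rule.
The rule targets /s/ (voiceless alveolar fricative), which sits before the trigger /ɢ/ (stop).
The voiceless alveolar stop is [t], so /s/ → [t].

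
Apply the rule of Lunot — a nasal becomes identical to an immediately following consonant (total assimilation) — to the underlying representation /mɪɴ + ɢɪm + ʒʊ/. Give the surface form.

/ɴ/ is the segment targeted by the rule; it sits immediately before /ɢ/, so it assimilates completely and surfaces as [ɢ].
At the second juncture, /m/ likewise becomes [ʒ] adjacent to /ʒ/.

[mɪɢɢɪʒʒʊ]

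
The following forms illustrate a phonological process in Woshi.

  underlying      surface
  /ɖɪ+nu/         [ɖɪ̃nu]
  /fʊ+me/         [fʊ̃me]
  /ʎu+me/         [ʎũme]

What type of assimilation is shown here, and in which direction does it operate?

regressive nasality assimilation (vowel nasalisation)

The vowel /ɪ/ surfaces as nasalised [ɪ̃] next to the following nasal /n/ — it has acquired the [+nasal] feature of its neighbour.
Likewise in the remaining data: /ʊ/ → [ʊ̃] before /m/; /u/ → [ũ] before /m/ — each time a vowel is nasalised next to a following nasal.
Because the conditioning nasal is to the right of the vowel that changes, the process is regressive (anticipatory).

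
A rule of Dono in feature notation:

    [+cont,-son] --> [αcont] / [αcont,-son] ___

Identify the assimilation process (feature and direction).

progressive manner assimilation

The shared variable α links the value of [cont] on the target to that of the neighbouring obstruent. [cont] distinguishes stops from fricatives — a manner-of-articulation feature — so this is manner assimilation.
Since the environment is written before the underscore, the trigger precedes the target; the direction is progressive.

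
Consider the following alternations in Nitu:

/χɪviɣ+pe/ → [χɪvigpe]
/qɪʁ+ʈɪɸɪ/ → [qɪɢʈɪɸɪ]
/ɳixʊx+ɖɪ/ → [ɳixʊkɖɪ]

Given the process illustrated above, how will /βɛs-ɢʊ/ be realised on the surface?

[βɛtɢʊ]

The data show regressive manner assimilation: /ɣ/ → [g] before /p/; /ʁ/ → [ɢ] before /ʈ/; /x/ → [k] before /ɖ/. In each pair only manner changes, matching the following consonant, while place and voice stay constant.
/s/ is a voiceless alveolar fricative. The following trigger /ɢ/ is a stop, so /s/ must become a stop as well.
Changing only its manner to stop gives [t] — the voiceless alveolar stop.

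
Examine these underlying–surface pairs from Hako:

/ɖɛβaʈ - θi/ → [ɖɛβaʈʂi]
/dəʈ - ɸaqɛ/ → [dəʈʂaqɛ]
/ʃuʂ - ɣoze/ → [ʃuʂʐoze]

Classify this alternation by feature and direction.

The segment that alternates is /θ/, which surfaces as [ʂ] when adjacent to /ʈ/.
/θ/ is dental while /ʈ/ is retroflex; the output [ʂ] is retroflex, matching the trigger — so the feature that spreads is place.
Manner and voice are unchanged, so the assimilation is partial, not total.
Checking the remaining alternations: /ɸ/ → [ʂ] after /ʈ/ (bilabial → retroflex, matching retroflex); /ɣ/ → [ʐ] after /ʂ/ (velar → retroflex, matching retroflex) — only place changes, and always toward the preceding segment.
Since the segment that changes follows the conditioning segment, the assimilation is progressive.

progressive place assimilation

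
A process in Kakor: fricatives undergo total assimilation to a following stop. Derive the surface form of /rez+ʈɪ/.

/z/ is the segment targeted by the rule; it sits immediately before /ʈ/, so it assimilates completely and surfaces as [ʈ].

[reʈʈɪ]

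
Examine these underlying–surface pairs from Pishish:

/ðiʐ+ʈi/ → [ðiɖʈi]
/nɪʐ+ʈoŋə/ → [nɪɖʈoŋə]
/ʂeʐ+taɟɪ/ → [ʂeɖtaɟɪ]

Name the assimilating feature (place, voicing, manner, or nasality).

manner

Comparing underlying and surface forms, /ʐ/ → [ɖ] is the alternation; the neighbouring /ʈ/ is constant.
The change fricative → stop matches the manner of the following /ʈ/, identifying this as manner assimilation.
Checking the remaining alternation: /ʐ/ → [ɖ] before /t/ (fricative → stop, matching a stop) — only manner changes, and always toward the following segment.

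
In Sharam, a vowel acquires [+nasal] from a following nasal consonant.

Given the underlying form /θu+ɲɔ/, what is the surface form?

[θũɲɔ]

/u/ sits next to the nasal /ɲ/ and is therefore nasalised to [ũ].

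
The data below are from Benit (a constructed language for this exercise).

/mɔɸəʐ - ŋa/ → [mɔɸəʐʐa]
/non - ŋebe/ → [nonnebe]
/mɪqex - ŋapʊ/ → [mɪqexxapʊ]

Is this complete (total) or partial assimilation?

total assimilation

Underlying /ŋ/ is realised as [ʐ] next to /ʐ/; /ʐ/ itself does not change.
The output [ʐ] is identical to the trigger /ʐ/ — every feature (place, manner, voicing) has been copied — so this is total assimilation.
The other forms behave the same way: /ŋ/ → [n] after /n/; /ŋ/ → [x] after /x/ — in each case the output is a copy of the preceding consonant.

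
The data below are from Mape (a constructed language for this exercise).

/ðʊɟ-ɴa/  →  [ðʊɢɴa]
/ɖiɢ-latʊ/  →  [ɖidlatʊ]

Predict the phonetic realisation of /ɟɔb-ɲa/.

[ɟɔɟɲa]

The data show regressive place assimilation: /ɟ/ → [ɢ] before /ɴ/; /ɢ/ → [d] before /l/. In each pair only place changes, matching the following consonant, while manner and voice stay constant.
/b/ is a voiced bilabial stop. The following trigger /ɲ/ is palatal, so /b/ must become palatal as well.
The voiced palatal stop is [ɟ], so /b/ → [ɟ].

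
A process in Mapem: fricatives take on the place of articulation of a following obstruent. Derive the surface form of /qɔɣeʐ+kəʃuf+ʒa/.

The rule targets /ʐ/ (voiced retroflex fricative), which sits before the trigger /k/ (velar).
A voiced velar fricative is [ɣ], so the surface segment is [ɣ].
The same rule applies at the second boundary: /f/ → [ʃ] next to /ʒ/.

[qɔɣeɣkəʃuʃʒa]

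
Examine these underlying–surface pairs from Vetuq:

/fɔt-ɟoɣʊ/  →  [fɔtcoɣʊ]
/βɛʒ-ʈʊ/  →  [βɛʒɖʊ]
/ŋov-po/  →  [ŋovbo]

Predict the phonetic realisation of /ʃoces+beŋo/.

The data show progressive voicing assimilation: /ɟ/ → [c] after /t/; /ʈ/ → [ɖ] after /ʒ/; /p/ → [b] after /v/. In each pair only voicing changes, matching the preceding consonant, while place and manner stay constant.
The rule targets /b/ (voiced bilabial stop), which sits after the trigger /s/ (voiceless).
Changing only its voicing to voiceless gives [p] — the voiceless bilabial stop.

[ʃocespeŋo]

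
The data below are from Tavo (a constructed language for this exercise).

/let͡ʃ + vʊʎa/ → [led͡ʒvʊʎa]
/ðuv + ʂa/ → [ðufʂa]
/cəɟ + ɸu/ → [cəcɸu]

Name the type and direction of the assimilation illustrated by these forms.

Underlying /t͡ʃ/ is realised as [d͡ʒ] next to /v/; /v/ itself does not change.
/t͡ʃ/ is voiceless while /v/ is voiced; the output [d͡ʒ] is voiced, matching the trigger — so the feature that spreads is voicing.
Place and manner are unchanged, so the assimilation is partial, not total.
The same holds elsewhere in the data: /v/ → [f] before /ʂ/ (voiced → voiceless, matching voiceless); /ɟ/ → [c] before /ɸ/ (voiced → voiceless, matching voiceless) — only voicing changes, and always toward the following segment.
Since the segment that changes precedes the conditioning segment, the assimilation is regressive.

regressive voicing assimilation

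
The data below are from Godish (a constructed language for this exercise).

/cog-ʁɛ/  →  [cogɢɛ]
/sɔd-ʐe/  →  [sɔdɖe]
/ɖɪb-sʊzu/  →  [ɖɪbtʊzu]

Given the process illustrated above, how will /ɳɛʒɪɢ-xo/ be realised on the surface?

The data show progressive manner assimilation: /ʁ/ → [ɢ] after /g/; /ʐ/ → [ɖ] after /d/; /s/ → [t] after /b/. In each pair only manner changes, matching the preceding consonant, while place and voice stay constant.
The rule targets /x/ (voiceless velar fricative), which sits after the trigger /ɢ/ (stop).
Changing only its manner to stop gives [k] — the voiceless velar stop.

[ɳɛʒɪɢko]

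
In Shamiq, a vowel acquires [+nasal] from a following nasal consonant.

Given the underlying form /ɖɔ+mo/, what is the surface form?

/ɔ/ sits next to the nasal /m/ and is therefore nasalised to [ɔ̃].

[ɖɔ̃mo]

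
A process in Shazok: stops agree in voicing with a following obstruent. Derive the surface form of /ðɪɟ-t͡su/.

[ðɪct͡su]

/ɟ/ is a voiced palatal stop. The following trigger /t͡s/ is voiceless, so /ɟ/ must become voiceless as well.
A voiceless palatal stop is [c], so the surface segment is [c].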